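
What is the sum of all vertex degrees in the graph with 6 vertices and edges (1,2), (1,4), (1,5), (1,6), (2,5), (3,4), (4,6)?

Step 1: Count edges incident to each vertex:
  deg(1) = 4 (neighbors: 2, 4, 5, 6)
  deg(2) = 2 (neighbors: 1, 5)
  deg(3) = 1 (neighbors: 4)
  deg(4) = 3 (neighbors: 1, 3, 6)
  deg(5) = 2 (neighbors: 1, 2)
  deg(6) = 2 (neighbors: 1, 4)

Step 2: Sum all degrees:
  4 + 2 + 1 + 3 + 2 + 2 = 14

Verification: sum of degrees = 2 * |E| = 2 * 7 = 14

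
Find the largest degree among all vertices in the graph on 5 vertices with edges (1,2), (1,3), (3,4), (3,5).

Step 1: Count edges incident to each vertex:
  deg(1) = 2 (neighbors: 2, 3)
  deg(2) = 1 (neighbors: 1)
  deg(3) = 3 (neighbors: 1, 4, 5)
  deg(4) = 1 (neighbors: 3)
  deg(5) = 1 (neighbors: 3)

Step 2: Find maximum:
  max(2, 1, 3, 1, 1) = 3 (vertex 3)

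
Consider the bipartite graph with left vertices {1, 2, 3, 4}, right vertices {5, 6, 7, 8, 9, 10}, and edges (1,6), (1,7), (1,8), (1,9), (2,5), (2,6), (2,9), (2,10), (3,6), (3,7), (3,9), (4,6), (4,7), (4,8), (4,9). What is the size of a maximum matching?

Step 1: List the neighbors of each left vertex:
  1: 6, 7, 8, 9
  2: 5, 6, 9, 10
  3: 6, 7, 9
  4: 6, 7, 8, 9

Step 2: Greedily match left vertices, then look for augmenting paths:
  Match 1 -- 6
  Match 2 -- 5
  Match 3 -- 7
  Match 4 -- 8
  No augmenting path remains.

Step 3: Verify this is maximum:
  Matching size 4 = min(|L|, |R|) = min(4, 6), which is an upper bound, so this matching is maximum.

Maximum matching: {(1,6), (2,5), (3,7), (4,8)}
Size: 4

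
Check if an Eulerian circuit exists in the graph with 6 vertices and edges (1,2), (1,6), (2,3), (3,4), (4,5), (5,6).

Step 1: Find the degree of each vertex:
  deg(1) = 2
  deg(2) = 2
  deg(3) = 2
  deg(4) = 2
  deg(5) = 2
  deg(6) = 2

Step 2: Count vertices with odd degree:
  All vertices have even degree (0 odd-degree vertices)

Step 3: Apply Euler's theorem:
  - Eulerian circuit exists iff graph is connected and all vertices have even degree
  - Eulerian path exists iff graph is connected and has 0 or 2 odd-degree vertices

Graph is connected with 0 odd-degree vertices.
Both Eulerian circuit and Eulerian path exist.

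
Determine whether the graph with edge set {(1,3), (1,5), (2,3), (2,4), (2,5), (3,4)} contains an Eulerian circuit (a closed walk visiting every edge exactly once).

Step 1: Find the degree of each vertex:
  deg(1) = 2
  deg(2) = 3
  deg(3) = 3
  deg(4) = 2
  deg(5) = 2

Step 2: Count vertices with odd degree:
  Odd-degree vertices: 2, 3 (2 total)

Step 3: Apply Euler's theorem:
  - Eulerian circuit exists iff graph is connected and all vertices have even degree
  - Eulerian path exists iff graph is connected and has 0 or 2 odd-degree vertices

Graph is connected with exactly 2 odd-degree vertices (2, 3).
Eulerian path exists (starting and ending at the odd-degree vertices), but no Eulerian circuit.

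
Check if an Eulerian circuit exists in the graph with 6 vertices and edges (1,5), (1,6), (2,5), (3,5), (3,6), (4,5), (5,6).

Step 1: Find the degree of each vertex:
  deg(1) = 2
  deg(2) = 1
  deg(3) = 2
  deg(4) = 1
  deg(5) = 5
  deg(6) = 3

Step 2: Count vertices with odd degree:
  Odd-degree vertices: 2, 4, 5, 6 (4 total)

Step 3: Apply Euler's theorem:
  - Eulerian circuit exists iff graph is connected and all vertices have even degree
  - Eulerian path exists iff graph is connected and has 0 or 2 odd-degree vertices

Graph has 4 odd-degree vertices (need 0 or 2).
Neither Eulerian path nor Eulerian circuit exists.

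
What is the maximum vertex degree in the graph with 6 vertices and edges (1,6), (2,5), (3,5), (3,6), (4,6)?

Step 1: Count edges incident to each vertex:
  deg(1) = 1 (neighbors: 6)
  deg(2) = 1 (neighbors: 5)
  deg(3) = 2 (neighbors: 5, 6)
  deg(4) = 1 (neighbors: 6)
  deg(5) = 2 (neighbors: 2, 3)
  deg(6) = 3 (neighbors: 1, 3, 4)

Step 2: Find maximum:
  max(1, 1, 2, 1, 2, 3) = 3 (vertex 6)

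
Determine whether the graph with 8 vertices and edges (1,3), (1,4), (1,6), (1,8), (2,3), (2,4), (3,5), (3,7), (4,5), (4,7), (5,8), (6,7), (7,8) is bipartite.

Step 1: Attempt 2-coloring using BFS:
  Start at vertex 1, assign color 0
  Color vertex 3 with color 1 (neighbor of 1)
  Color vertex 4 with color 1 (neighbor of 1)
  Color vertex 6 with color 1 (neighbor of 1)
  Color vertex 8 with color 1 (neighbor of 1)
  Color vertex 2 with color 0 (neighbor of 3)
  Color vertex 5 with color 0 (neighbor of 3)
  Color vertex 7 with color 0 (neighbor of 3)

Step 2: 2-coloring succeeded. No conflicts found.
  Set A (color 0): {1, 2, 5, 7}
  Set B (color 1): {3, 4, 6, 8}

The graph is bipartite with partition {1, 2, 5, 7}, {3, 4, 6, 8}.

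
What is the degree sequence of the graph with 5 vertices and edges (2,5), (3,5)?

Step 1: Count edges incident to each vertex:
  deg(1) = 0 (neighbors: none)
  deg(2) = 1 (neighbors: 5)
  deg(3) = 1 (neighbors: 5)
  deg(4) = 0 (neighbors: none)
  deg(5) = 2 (neighbors: 2, 3)

Step 2: Sort degrees in non-increasing order:
  Degrees: [0, 1, 1, 0, 2] -> sorted: [2, 1, 1, 0, 0]

Degree sequence: [2, 1, 1, 0, 0]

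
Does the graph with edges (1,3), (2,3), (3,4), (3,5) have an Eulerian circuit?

Step 1: Find the degree of each vertex:
  deg(1) = 1
  deg(2) = 1
  deg(3) = 4
  deg(4) = 1
  deg(5) = 1

Step 2: Count vertices with odd degree:
  Odd-degree vertices: 1, 2, 4, 5 (4 total)

Step 3: Apply Euler's theorem:
  - Eulerian circuit exists iff graph is connected and all vertices have even degree
  - Eulerian path exists iff graph is connected and has 0 or 2 odd-degree vertices

Graph has 4 odd-degree vertices (need 0 or 2).
Neither Eulerian path nor Eulerian circuit exists.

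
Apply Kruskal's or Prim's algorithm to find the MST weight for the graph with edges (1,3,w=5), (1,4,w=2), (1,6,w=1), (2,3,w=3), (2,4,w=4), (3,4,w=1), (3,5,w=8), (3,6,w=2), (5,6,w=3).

Apply Kruskal's algorithm (sort edges by weight, add if no cycle):

Sorted edges by weight:
  (1,6) w=1
  (3,4) w=1
  (1,4) w=2
  (3,6) w=2
  (2,3) w=3
  (5,6) w=3
  (2,4) w=4
  (1,3) w=5
  (3,5) w=8

Add edge (1,6) w=1 -- no cycle. Running total: 1
Add edge (3,4) w=1 -- no cycle. Running total: 2
Add edge (1,4) w=2 -- no cycle. Running total: 4
Skip edge (3,6) w=2 -- would create cycle
Add edge (2,3) w=3 -- no cycle. Running total: 7
Add edge (5,6) w=3 -- no cycle. Running total: 10

MST edges: (1,6,w=1), (3,4,w=1), (1,4,w=2), (2,3,w=3), (5,6,w=3)
Total MST weight: 1 + 1 + 2 + 3 + 3 = 10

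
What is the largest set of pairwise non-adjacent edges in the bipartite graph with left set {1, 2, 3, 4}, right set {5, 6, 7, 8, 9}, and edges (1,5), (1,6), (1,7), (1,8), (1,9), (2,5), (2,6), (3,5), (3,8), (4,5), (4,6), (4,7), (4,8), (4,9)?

Step 1: List the neighbors of each left vertex:
  1: 5, 6, 7, 8, 9
  2: 5, 6
  3: 5, 8
  4: 5, 6, 7, 8, 9

Step 2: Greedily match left vertices, then look for augmenting paths:
  Match 1 -- 5
  Match 2 -- 6
  Match 3 -- 8
  Match 4 -- 7
  No augmenting path remains.

Step 3: Verify this is maximum:
  Matching size 4 = min(|L|, |R|) = min(4, 5), which is an upper bound, so this matching is maximum.

Maximum matching: {(1,5), (2,6), (3,8), (4,7)}
Size: 4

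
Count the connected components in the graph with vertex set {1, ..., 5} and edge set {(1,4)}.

Step 1: Build adjacency list from edges:
  1: 4
  2: (none)
  3: (none)
  4: 1
  5: (none)

Step 2: Run BFS/DFS from vertex 1:
  Visited: {1, 4}
  Reached 2 of 5 vertices

Step 3: Only 2 of 5 vertices reached. Graph is disconnected.
Connected components: {1, 4}, {2}, {3}, {5}
Number of connected components: 4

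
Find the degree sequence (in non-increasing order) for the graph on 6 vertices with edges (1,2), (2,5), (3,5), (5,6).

Step 1: Count edges incident to each vertex:
  deg(1) = 1 (neighbors: 2)
  deg(2) = 2 (neighbors: 1, 5)
  deg(3) = 1 (neighbors: 5)
  deg(4) = 0 (neighbors: none)
  deg(5) = 3 (neighbors: 2, 3, 6)
  deg(6) = 1 (neighbors: 5)

Step 2: Sort degrees in non-increasing order:
  Degrees: [1, 2, 1, 0, 3, 1] -> sorted: [3, 2, 1, 1, 1, 0]

Degree sequence: [3, 2, 1, 1, 1, 0]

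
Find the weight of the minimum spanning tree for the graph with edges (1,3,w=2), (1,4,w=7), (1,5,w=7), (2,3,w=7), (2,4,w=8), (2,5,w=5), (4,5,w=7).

Apply Kruskal's algorithm (sort edges by weight, add if no cycle):

Sorted edges by weight:
  (1,3) w=2
  (2,5) w=5
  (1,5) w=7
  (1,4) w=7
  (2,3) w=7
  (4,5) w=7
  (2,4) w=8

Add edge (1,3) w=2 -- no cycle. Running total: 2
Add edge (2,5) w=5 -- no cycle. Running total: 7
Add edge (1,5) w=7 -- no cycle. Running total: 14
Add edge (1,4) w=7 -- no cycle. Running total: 21

MST edges: (1,3,w=2), (2,5,w=5), (1,5,w=7), (1,4,w=7)
Total MST weight: 2 + 5 + 7 + 7 = 21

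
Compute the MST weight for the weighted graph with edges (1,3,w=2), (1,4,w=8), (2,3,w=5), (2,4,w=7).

Apply Kruskal's algorithm (sort edges by weight, add if no cycle):

Sorted edges by weight:
  (1,3) w=2
  (2,3) w=5
  (2,4) w=7
  (1,4) w=8

Add edge (1,3) w=2 -- no cycle. Running total: 2
Add edge (2,3) w=5 -- no cycle. Running total: 7
Add edge (2,4) w=7 -- no cycle. Running total: 14

MST edges: (1,3,w=2), (2,3,w=5), (2,4,w=7)
Total MST weight: 2 + 5 + 7 = 14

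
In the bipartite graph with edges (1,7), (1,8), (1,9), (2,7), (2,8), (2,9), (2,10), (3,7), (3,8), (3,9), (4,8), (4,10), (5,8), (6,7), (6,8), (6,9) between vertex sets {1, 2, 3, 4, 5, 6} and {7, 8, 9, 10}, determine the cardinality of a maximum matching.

Step 1: List the neighbors of each left vertex:
  1: 7, 8, 9
  2: 7, 8, 9, 10
  3: 7, 8, 9
  4: 8, 10
  5: 8
  6: 7, 8, 9

Step 2: Greedily match left vertices, then look for augmenting paths:
  Match 1 -- 7
  Match 2 -- 8
  Match 3 -- 9
  Match 4 -- 10
  No augmenting path remains.

Step 3: Verify this is maximum:
  Matching size 4 = min(|L|, |R|) = min(6, 4), which is an upper bound, so this matching is maximum.

Maximum matching: {(1,7), (2,8), (3,9), (4,10)}
Size: 4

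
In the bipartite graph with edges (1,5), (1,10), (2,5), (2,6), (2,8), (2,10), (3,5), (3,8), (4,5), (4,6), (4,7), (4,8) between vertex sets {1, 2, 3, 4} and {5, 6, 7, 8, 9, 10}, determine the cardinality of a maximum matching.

Step 1: List the neighbors of each left vertex:
  1: 5, 10
  2: 5, 6, 8, 10
  3: 5, 8
  4: 5, 6, 7, 8

Step 2: Greedily match left vertices, then look for augmenting paths:
  Match 1 -- 5
  Match 2 -- 6
  Match 3 -- 8
  Match 4 -- 7
  No augmenting path remains.

Step 3: Verify this is maximum:
  Matching size 4 = min(|L|, |R|) = min(4, 6), which is an upper bound, so this matching is maximum.

Maximum matching: {(1,5), (2,6), (3,8), (4,7)}
Size: 4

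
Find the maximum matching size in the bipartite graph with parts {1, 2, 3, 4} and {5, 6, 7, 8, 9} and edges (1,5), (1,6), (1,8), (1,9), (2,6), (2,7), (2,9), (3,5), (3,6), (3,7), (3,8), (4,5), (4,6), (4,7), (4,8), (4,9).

Step 1: List the neighbors of each left vertex:
  1: 5, 6, 8, 9
  2: 6, 7, 9
  3: 5, 6, 7, 8
  4: 5, 6, 7, 8, 9

Step 2: Greedily match left vertices, then look for augmenting paths:
  Match 1 -- 5
  Match 2 -- 6
  Match 3 -- 7
  Match 4 -- 8
  No augmenting path remains.

Step 3: Verify this is maximum:
  Matching size 4 = min(|L|, |R|) = min(4, 5), which is an upper bound, so this matching is maximum.

Maximum matching: {(1,5), (2,6), (3,7), (4,8)}
Size: 4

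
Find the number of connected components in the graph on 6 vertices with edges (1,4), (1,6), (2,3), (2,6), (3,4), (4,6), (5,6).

Step 1: Build adjacency list from edges:
  1: 4, 6
  2: 3, 6
  3: 2, 4
  4: 1, 3, 6
  5: 6
  6: 1, 2, 4, 5

Step 2: Run BFS/DFS from vertex 1:
  Visited: {1, 4, 6, 3, 2, 5}
  Reached 6 of 6 vertices

Step 3: All 6 vertices reached from vertex 1, so the graph is connected.
Number of connected components: 1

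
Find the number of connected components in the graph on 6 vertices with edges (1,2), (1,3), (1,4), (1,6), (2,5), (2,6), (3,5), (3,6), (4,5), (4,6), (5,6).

Step 1: Build adjacency list from edges:
  1: 2, 3, 4, 6
  2: 1, 5, 6
  3: 1, 5, 6
  4: 1, 5, 6
  5: 2, 3, 4, 6
  6: 1, 2, 3, 4, 5

Step 2: Run BFS/DFS from vertex 1:
  Visited: {1, 2, 3, 4, 6, 5}
  Reached 6 of 6 vertices

Step 3: All 6 vertices reached from vertex 1, so the graph is connected.
Number of connected components: 1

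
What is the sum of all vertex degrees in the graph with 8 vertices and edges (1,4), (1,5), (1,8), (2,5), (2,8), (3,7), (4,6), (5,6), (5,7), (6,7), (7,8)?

Step 1: Count edges incident to each vertex:
  deg(1) = 3 (neighbors: 4, 5, 8)
  deg(2) = 2 (neighbors: 5, 8)
  deg(3) = 1 (neighbors: 7)
  deg(4) = 2 (neighbors: 1, 6)
  deg(5) = 4 (neighbors: 1, 2, 6, 7)
  deg(6) = 3 (neighbors: 4, 5, 7)
  deg(7) = 4 (neighbors: 3, 5, 6, 8)
  deg(8) = 3 (neighbors: 1, 2, 7)

Step 2: Sum all degrees:
  3 + 2 + 1 + 2 + 4 + 3 + 4 + 3 = 22

Verification: sum of degrees = 2 * |E| = 2 * 11 = 22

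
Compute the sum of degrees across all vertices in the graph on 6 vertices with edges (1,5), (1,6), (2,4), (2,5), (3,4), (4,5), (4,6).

Step 1: Count edges incident to each vertex:
  deg(1) = 2 (neighbors: 5, 6)
  deg(2) = 2 (neighbors: 4, 5)
  deg(3) = 1 (neighbors: 4)
  deg(4) = 4 (neighbors: 2, 3, 5, 6)
  deg(5) = 3 (neighbors: 1, 2, 4)
  deg(6) = 2 (neighbors: 1, 4)

Step 2: Sum all degrees:
  2 + 2 + 1 + 4 + 3 + 2 = 14

Verification: sum of degrees = 2 * |E| = 2 * 7 = 14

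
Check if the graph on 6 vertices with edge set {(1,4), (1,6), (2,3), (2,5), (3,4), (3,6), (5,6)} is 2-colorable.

Step 1: Attempt 2-coloring using BFS:
  Start at vertex 1, assign color 0
  Color vertex 4 with color 1 (neighbor of 1)
  Color vertex 6 with color 1 (neighbor of 1)
  Color vertex 3 with color 0 (neighbor of 4)
  Color vertex 5 with color 0 (neighbor of 6)
  Color vertex 2 with color 1 (neighbor of 3)

Step 2: 2-coloring succeeded. No conflicts found.
  Set A (color 0): {1, 3, 5}
  Set B (color 1): {2, 4, 6}

The graph is bipartite with partition {1, 3, 5}, {2, 4, 6}.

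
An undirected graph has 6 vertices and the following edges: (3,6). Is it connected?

Step 1: Build adjacency list from edges:
  1: (none)
  2: (none)
  3: 6
  4: (none)
  5: (none)
  6: 3

Step 2: Run BFS/DFS from vertex 1:
  Visited: {1}
  Reached 1 of 6 vertices

Step 3: Only 1 of 6 vertices reached. Graph is disconnected.
Connected components: {1}, {2}, {3, 6}, {4}, {5}
Answer: No, the graph is not connected (5 components).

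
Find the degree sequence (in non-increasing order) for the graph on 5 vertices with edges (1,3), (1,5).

Step 1: Count edges incident to each vertex:
  deg(1) = 2 (neighbors: 3, 5)
  deg(2) = 0 (neighbors: none)
  deg(3) = 1 (neighbors: 1)
  deg(4) = 0 (neighbors: none)
  deg(5) = 1 (neighbors: 1)

Step 2: Sort degrees in non-increasing order:
  Degrees: [2, 0, 1, 0, 1] -> sorted: [2, 1, 1, 0, 0]

Degree sequence: [2, 1, 1, 0, 0]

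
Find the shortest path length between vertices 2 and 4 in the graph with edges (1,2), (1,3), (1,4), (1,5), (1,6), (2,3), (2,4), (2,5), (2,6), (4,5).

Step 1: Build adjacency list:
  1: 2, 3, 4, 5, 6
  2: 1, 3, 4, 5, 6
  3: 1, 2
  4: 1, 2, 5
  5: 1, 2, 4
  6: 1, 2

Step 2: BFS from vertex 2 to find shortest path to 4:
  vertex 1 reached at distance 1
  vertex 3 reached at distance 1
  vertex 4 reached at distance 1

Step 3: Shortest path: 2 -> 4
Path length: 1 edge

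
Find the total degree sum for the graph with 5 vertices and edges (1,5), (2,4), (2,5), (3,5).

Step 1: Count edges incident to each vertex:
  deg(1) = 1 (neighbors: 5)
  deg(2) = 2 (neighbors: 4, 5)
  deg(3) = 1 (neighbors: 5)
  deg(4) = 1 (neighbors: 2)
  deg(5) = 3 (neighbors: 1, 2, 3)

Step 2: Sum all degrees:
  1 + 2 + 1 + 1 + 3 = 8

Verification: sum of degrees = 2 * |E| = 2 * 4 = 8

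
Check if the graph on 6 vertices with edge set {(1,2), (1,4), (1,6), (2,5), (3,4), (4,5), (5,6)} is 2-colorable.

Step 1: Attempt 2-coloring using BFS:
  Start at vertex 1, assign color 0
  Color vertex 2 with color 1 (neighbor of 1)
  Color vertex 4 with color 1 (neighbor of 1)
  Color vertex 6 with color 1 (neighbor of 1)
  Color vertex 5 with color 0 (neighbor of 2)
  Color vertex 3 with color 0 (neighbor of 4)

Step 2: 2-coloring succeeded. No conflicts found.
  Set A (color 0): {1, 3, 5}
  Set B (color 1): {2, 4, 6}

The graph is bipartite with partition {1, 3, 5}, {2, 4, 6}.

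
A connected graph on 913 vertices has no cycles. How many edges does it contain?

A tree on n vertices always has exactly n - 1 edges.
For n = 913: edges = 913 - 1 = 912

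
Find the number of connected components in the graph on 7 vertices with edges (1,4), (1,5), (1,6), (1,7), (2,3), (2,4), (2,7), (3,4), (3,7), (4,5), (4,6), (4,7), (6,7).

Step 1: Build adjacency list from edges:
  1: 4, 5, 6, 7
  2: 3, 4, 7
  3: 2, 4, 7
  4: 1, 2, 3, 5, 6, 7
  5: 1, 4
  6: 1, 4, 7
  7: 1, 2, 3, 4, 6

Step 2: Run BFS/DFS from vertex 1:
  Visited: {1, 4, 5, 6, 7, 2, 3}
  Reached 7 of 7 vertices

Step 3: All 7 vertices reached from vertex 1, so the graph is connected.
Number of connected components: 1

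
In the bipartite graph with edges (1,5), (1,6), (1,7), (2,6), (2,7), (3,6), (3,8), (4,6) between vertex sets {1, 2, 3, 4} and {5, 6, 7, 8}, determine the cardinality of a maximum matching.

Step 1: List the neighbors of each left vertex:
  1: 5, 6, 7
  2: 6, 7
  3: 6, 8
  4: 6

Step 2: Greedily match left vertices, then look for augmenting paths:
  Match 1 -- 5
  Match 2 -- 7
  Match 3 -- 8
  Match 4 -- 6
  No augmenting path remains.

Step 3: Verify this is maximum:
  Matching size 4 = min(|L|, |R|) = min(4, 4), which is an upper bound, so this matching is maximum.

Maximum matching: {(1,5), (2,7), (3,8), (4,6)}
Size: 4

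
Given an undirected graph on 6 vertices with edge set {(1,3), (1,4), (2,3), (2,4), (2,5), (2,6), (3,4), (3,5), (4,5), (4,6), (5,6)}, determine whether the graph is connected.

Step 1: Build adjacency list from edges:
  1: 3, 4
  2: 3, 4, 5, 6
  3: 1, 2, 4, 5
  4: 1, 2, 3, 5, 6
  5: 2, 3, 4, 6
  6: 2, 4, 5

Step 2: Run BFS/DFS from vertex 1:
  Visited: {1, 3, 4, 2, 5, 6}
  Reached 6 of 6 vertices

Step 3: All 6 vertices reached from vertex 1, so the graph is connected.
Answer: Yes, the graph is connected.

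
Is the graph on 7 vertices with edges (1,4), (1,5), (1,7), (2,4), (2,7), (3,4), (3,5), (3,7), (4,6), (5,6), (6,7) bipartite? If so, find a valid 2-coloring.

Step 1: Attempt 2-coloring using BFS:
  Start at vertex 1, assign color 0
  Color vertex 4 with color 1 (neighbor of 1)
  Color vertex 5 with color 1 (neighbor of 1)
  Color vertex 7 with color 1 (neighbor of 1)
  Color vertex 2 with color 0 (neighbor of 4)
  Color vertex 3 with color 0 (neighbor of 4)
  Color vertex 6 with color 0 (neighbor of 4)

Step 2: 2-coloring succeeded. No conflicts found.
  Set A (color 0): {1, 2, 3, 6}
  Set B (color 1): {4, 5, 7}

The graph is bipartite with partition {1, 2, 3, 6}, {4, 5, 7}.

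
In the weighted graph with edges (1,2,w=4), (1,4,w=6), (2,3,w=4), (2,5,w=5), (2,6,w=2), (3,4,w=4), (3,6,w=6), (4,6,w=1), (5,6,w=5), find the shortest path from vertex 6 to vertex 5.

Step 1: Build adjacency list with weights:
  1: 2(w=4), 4(w=6)
  2: 1(w=4), 3(w=4), 5(w=5), 6(w=2)
  3: 2(w=4), 4(w=4), 6(w=6)
  4: 1(w=6), 3(w=4), 6(w=1)
  5: 2(w=5), 6(w=5)
  6: 2(w=2), 3(w=6), 4(w=1), 5(w=5)

Step 2: Apply Dijkstra's algorithm from vertex 6:
  Visit vertex 6 (distance=0)
    Update dist[2] = 2
    Update dist[3] = 6
    Update dist[4] = 1
    Update dist[5] = 5
  Visit vertex 4 (distance=1)
    Update dist[1] = 7
    Update dist[3] = 5
  Visit vertex 2 (distance=2)
    Update dist[1] = 6
  Visit vertex 3 (distance=5)
  Visit vertex 5 (distance=5)

Step 3: Shortest path: 6 -> 5
Total weight: 5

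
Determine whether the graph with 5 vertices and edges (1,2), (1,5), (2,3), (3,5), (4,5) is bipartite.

Step 1: Attempt 2-coloring using BFS:
  Start at vertex 1, assign color 0
  Color vertex 2 with color 1 (neighbor of 1)
  Color vertex 5 with color 1 (neighbor of 1)
  Color vertex 3 with color 0 (neighbor of 2)
  Color vertex 4 with color 0 (neighbor of 5)

Step 2: 2-coloring succeeded. No conflicts found.
  Set A (color 0): {1, 3, 4}
  Set B (color 1): {2, 5}

The graph is bipartite with partition {1, 3, 4}, {2, 5}.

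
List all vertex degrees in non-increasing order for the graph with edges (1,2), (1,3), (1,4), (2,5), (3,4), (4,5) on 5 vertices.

Step 1: Count edges incident to each vertex:
  deg(1) = 3 (neighbors: 2, 3, 4)
  deg(2) = 2 (neighbors: 1, 5)
  deg(3) = 2 (neighbors: 1, 4)
  deg(4) = 3 (neighbors: 1, 3, 5)
  deg(5) = 2 (neighbors: 2, 4)

Step 2: Sort degrees in non-increasing order:
  Degrees: [3, 2, 2, 3, 2] -> sorted: [3, 3, 2, 2, 2]

Degree sequence: [3, 3, 2, 2, 2]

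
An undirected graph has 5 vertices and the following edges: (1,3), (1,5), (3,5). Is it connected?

Step 1: Build adjacency list from edges:
  1: 3, 5
  2: (none)
  3: 1, 5
  4: (none)
  5: 1, 3

Step 2: Run BFS/DFS from vertex 1:
  Visited: {1, 3, 5}
  Reached 3 of 5 vertices

Step 3: Only 3 of 5 vertices reached. Graph is disconnected.
Connected components: {1, 3, 5}, {2}, {4}
Answer: No, the graph is not connected (3 components).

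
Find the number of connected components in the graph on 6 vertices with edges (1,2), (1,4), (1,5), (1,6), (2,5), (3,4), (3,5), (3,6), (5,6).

Step 1: Build adjacency list from edges:
  1: 2, 4, 5, 6
  2: 1, 5
  3: 4, 5, 6
  4: 1, 3
  5: 1, 2, 3, 6
  6: 1, 3, 5

Step 2: Run BFS/DFS from vertex 1:
  Visited: {1, 2, 4, 5, 6, 3}
  Reached 6 of 6 vertices

Step 3: All 6 vertices reached from vertex 1, so the graph is connected.
Number of connected components: 1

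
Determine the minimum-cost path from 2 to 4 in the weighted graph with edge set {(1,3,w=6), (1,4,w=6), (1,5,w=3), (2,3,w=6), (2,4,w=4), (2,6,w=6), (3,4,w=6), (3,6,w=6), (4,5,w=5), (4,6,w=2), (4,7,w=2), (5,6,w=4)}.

Step 1: Build adjacency list with weights:
  1: 3(w=6), 4(w=6), 5(w=3)
  2: 3(w=6), 4(w=4), 6(w=6)
  3: 1(w=6), 2(w=6), 4(w=6), 6(w=6)
  4: 1(w=6), 2(w=4), 3(w=6), 5(w=5), 6(w=2), 7(w=2)
  5: 1(w=3), 4(w=5), 6(w=4)
  6: 2(w=6), 3(w=6), 4(w=2), 5(w=4)
  7: 4(w=2)

Step 2: Apply Dijkstra's algorithm from vertex 2:
  Visit vertex 2 (distance=0)
    Update dist[3] = 6
    Update dist[4] = 4
    Update dist[6] = 6
  Visit vertex 4 (distance=4)
    Update dist[1] = 10
    Update dist[5] = 9
    Update dist[7] = 6

Step 3: Shortest path: 2 -> 4
Total weight: 4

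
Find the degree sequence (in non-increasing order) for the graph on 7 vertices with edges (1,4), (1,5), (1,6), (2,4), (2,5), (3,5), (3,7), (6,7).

Step 1: Count edges incident to each vertex:
  deg(1) = 3 (neighbors: 4, 5, 6)
  deg(2) = 2 (neighbors: 4, 5)
  deg(3) = 2 (neighbors: 5, 7)
  deg(4) = 2 (neighbors: 1, 2)
  deg(5) = 3 (neighbors: 1, 2, 3)
  deg(6) = 2 (neighbors: 1, 7)
  deg(7) = 2 (neighbors: 3, 6)

Step 2: Sort degrees in non-increasing order:
  Degrees: [3, 2, 2, 2, 3, 2, 2] -> sorted: [3, 3, 2, 2, 2, 2, 2]

Degree sequence: [3, 3, 2, 2, 2, 2, 2]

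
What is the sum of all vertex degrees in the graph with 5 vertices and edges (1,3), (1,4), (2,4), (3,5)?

Step 1: Count edges incident to each vertex:
  deg(1) = 2 (neighbors: 3, 4)
  deg(2) = 1 (neighbors: 4)
  deg(3) = 2 (neighbors: 1, 5)
  deg(4) = 2 (neighbors: 1, 2)
  deg(5) = 1 (neighbors: 3)

Step 2: Sum all degrees:
  2 + 1 + 2 + 2 + 1 = 8

Verification: sum of degrees = 2 * |E| = 2 * 4 = 8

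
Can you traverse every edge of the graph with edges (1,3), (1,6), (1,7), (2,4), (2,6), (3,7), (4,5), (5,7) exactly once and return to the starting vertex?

Step 1: Find the degree of each vertex:
  deg(1) = 3
  deg(2) = 2
  deg(3) = 2
  deg(4) = 2
  deg(5) = 2
  deg(6) = 2
  deg(7) = 3

Step 2: Count vertices with odd degree:
  Odd-degree vertices: 1, 7 (2 total)

Step 3: Apply Euler's theorem:
  - Eulerian circuit exists iff graph is connected and all vertices have even degree
  - Eulerian path exists iff graph is connected and has 0 or 2 odd-degree vertices

Graph is connected with exactly 2 odd-degree vertices (1, 7).
Eulerian path exists (starting and ending at the odd-degree vertices), but no Eulerian circuit.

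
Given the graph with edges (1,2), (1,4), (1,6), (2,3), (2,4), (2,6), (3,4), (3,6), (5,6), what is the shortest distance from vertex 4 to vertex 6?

Step 1: Build adjacency list:
  1: 2, 4, 6
  2: 1, 3, 4, 6
  3: 2, 4, 6
  4: 1, 2, 3
  5: 6
  6: 1, 2, 3, 5

Step 2: BFS from vertex 4 to find shortest path to 6:
  vertex 1 reached at distance 1
  vertex 2 reached at distance 1
  vertex 3 reached at distance 1
  vertex 6 reached at distance 2

Step 3: Shortest path: 4 -> 2 -> 6
Path length: 2 edges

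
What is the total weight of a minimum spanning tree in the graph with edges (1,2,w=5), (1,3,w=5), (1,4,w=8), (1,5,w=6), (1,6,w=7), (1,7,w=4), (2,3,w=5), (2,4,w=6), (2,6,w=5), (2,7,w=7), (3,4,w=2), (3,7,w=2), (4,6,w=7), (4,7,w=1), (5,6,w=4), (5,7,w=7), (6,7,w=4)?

Apply Kruskal's algorithm (sort edges by weight, add if no cycle):

Sorted edges by weight:
  (4,7) w=1
  (3,4) w=2
  (3,7) w=2
  (1,7) w=4
  (5,6) w=4
  (6,7) w=4
  (1,2) w=5
  (1,3) w=5
  (2,3) w=5
  (2,6) w=5
  (1,5) w=6
  (2,4) w=6
  (1,6) w=7
  (2,7) w=7
  (4,6) w=7
  (5,7) w=7
  (1,4) w=8

Add edge (4,7) w=1 -- no cycle. Running total: 1
Add edge (3,4) w=2 -- no cycle. Running total: 3
Skip edge (3,7) w=2 -- would create cycle
Add edge (1,7) w=4 -- no cycle. Running total: 7
Add edge (5,6) w=4 -- no cycle. Running total: 11
Add edge (6,7) w=4 -- no cycle. Running total: 15
Add edge (1,2) w=5 -- no cycle. Running total: 20

MST edges: (4,7,w=1), (3,4,w=2), (1,7,w=4), (5,6,w=4), (6,7,w=4), (1,2,w=5)
Total MST weight: 1 + 2 + 4 + 4 + 4 + 5 = 20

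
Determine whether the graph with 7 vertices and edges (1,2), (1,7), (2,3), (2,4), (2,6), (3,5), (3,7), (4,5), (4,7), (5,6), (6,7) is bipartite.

Step 1: Attempt 2-coloring using BFS:
  Start at vertex 1, assign color 0
  Color vertex 2 with color 1 (neighbor of 1)
  Color vertex 7 with color 1 (neighbor of 1)
  Color vertex 3 with color 0 (neighbor of 2)
  Color vertex 4 with color 0 (neighbor of 2)
  Color vertex 6 with color 0 (neighbor of 2)
  Color vertex 5 with color 1 (neighbor of 3)

Step 2: 2-coloring succeeded. No conflicts found.
  Set A (color 0): {1, 3, 4, 6}
  Set B (color 1): {2, 5, 7}

The graph is bipartite with partition {1, 3, 4, 6}, {2, 5, 7}.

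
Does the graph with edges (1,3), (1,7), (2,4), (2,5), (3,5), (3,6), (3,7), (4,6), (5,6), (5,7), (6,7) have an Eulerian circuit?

Step 1: Find the degree of each vertex:
  deg(1) = 2
  deg(2) = 2
  deg(3) = 4
  deg(4) = 2
  deg(5) = 4
  deg(6) = 4
  deg(7) = 4

Step 2: Count vertices with odd degree:
  All vertices have even degree (0 odd-degree vertices)

Step 3: Apply Euler's theorem:
  - Eulerian circuit exists iff graph is connected and all vertices have even degree
  - Eulerian path exists iff graph is connected and has 0 or 2 odd-degree vertices

Graph is connected with 0 odd-degree vertices.
Both Eulerian circuit and Eulerian path exist.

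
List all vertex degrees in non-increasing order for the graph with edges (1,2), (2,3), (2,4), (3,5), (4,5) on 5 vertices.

Step 1: Count edges incident to each vertex:
  deg(1) = 1 (neighbors: 2)
  deg(2) = 3 (neighbors: 1, 3, 4)
  deg(3) = 2 (neighbors: 2, 5)
  deg(4) = 2 (neighbors: 2, 5)
  deg(5) = 2 (neighbors: 3, 4)

Step 2: Sort degrees in non-increasing order:
  Degrees: [1, 3, 2, 2, 2] -> sorted: [3, 2, 2, 2, 1]

Degree sequence: [3, 2, 2, 2, 1]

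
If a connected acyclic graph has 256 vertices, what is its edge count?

A tree on n vertices always has exactly n - 1 edges.
For n = 256: edges = 256 - 1 = 255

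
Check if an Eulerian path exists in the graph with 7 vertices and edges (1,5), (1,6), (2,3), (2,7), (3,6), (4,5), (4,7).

Step 1: Find the degree of each vertex:
  deg(1) = 2
  deg(2) = 2
  deg(3) = 2
  deg(4) = 2
  deg(5) = 2
  deg(6) = 2
  deg(7) = 2

Step 2: Count vertices with odd degree:
  All vertices have even degree (0 odd-degree vertices)

Step 3: Apply Euler's theorem:
  - Eulerian circuit exists iff graph is connected and all vertices have even degree
  - Eulerian path exists iff graph is connected and has 0 or 2 odd-degree vertices

Graph is connected with 0 odd-degree vertices.
Both Eulerian circuit and Eulerian path exist.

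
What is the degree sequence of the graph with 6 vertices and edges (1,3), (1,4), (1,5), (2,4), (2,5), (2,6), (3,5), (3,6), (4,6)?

Step 1: Count edges incident to each vertex:
  deg(1) = 3 (neighbors: 3, 4, 5)
  deg(2) = 3 (neighbors: 4, 5, 6)
  deg(3) = 3 (neighbors: 1, 5, 6)
  deg(4) = 3 (neighbors: 1, 2, 6)
  deg(5) = 3 (neighbors: 1, 2, 3)
  deg(6) = 3 (neighbors: 2, 3, 4)

Step 2: Sort degrees in non-increasing order:
  Degrees: [3, 3, 3, 3, 3, 3] -> sorted: [3, 3, 3, 3, 3, 3]

Degree sequence: [3, 3, 3, 3, 3, 3]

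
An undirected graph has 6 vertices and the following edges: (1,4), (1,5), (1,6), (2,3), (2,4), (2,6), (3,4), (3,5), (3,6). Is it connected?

Step 1: Build adjacency list from edges:
  1: 4, 5, 6
  2: 3, 4, 6
  3: 2, 4, 5, 6
  4: 1, 2, 3
  5: 1, 3
  6: 1, 2, 3

Step 2: Run BFS/DFS from vertex 1:
  Visited: {1, 4, 5, 6, 2, 3}
  Reached 6 of 6 vertices

Step 3: All 6 vertices reached from vertex 1, so the graph is connected.
Answer: Yes, the graph is connected.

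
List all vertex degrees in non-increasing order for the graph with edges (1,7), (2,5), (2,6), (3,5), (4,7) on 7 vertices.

Step 1: Count edges incident to each vertex:
  deg(1) = 1 (neighbors: 7)
  deg(2) = 2 (neighbors: 5, 6)
  deg(3) = 1 (neighbors: 5)
  deg(4) = 1 (neighbors: 7)
  deg(5) = 2 (neighbors: 2, 3)
  deg(6) = 1 (neighbors: 2)
  deg(7) = 2 (neighbors: 1, 4)

Step 2: Sort degrees in non-increasing order:
  Degrees: [1, 2, 1, 1, 2, 1, 2] -> sorted: [2, 2, 2, 1, 1, 1, 1]

Degree sequence: [2, 2, 2, 1, 1, 1, 1]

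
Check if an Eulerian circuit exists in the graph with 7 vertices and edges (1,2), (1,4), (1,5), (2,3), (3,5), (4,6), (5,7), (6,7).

Step 1: Find the degree of each vertex:
  deg(1) = 3
  deg(2) = 2
  deg(3) = 2
  deg(4) = 2
  deg(5) = 3
  deg(6) = 2
  deg(7) = 2

Step 2: Count vertices with odd degree:
  Odd-degree vertices: 1, 5 (2 total)

Step 3: Apply Euler's theorem:
  - Eulerian circuit exists iff graph is connected and all vertices have even degree
  - Eulerian path exists iff graph is connected and has 0 or 2 odd-degree vertices

Graph is connected with exactly 2 odd-degree vertices (1, 5).
Eulerian path exists (starting and ending at the odd-degree vertices), but no Eulerian circuit.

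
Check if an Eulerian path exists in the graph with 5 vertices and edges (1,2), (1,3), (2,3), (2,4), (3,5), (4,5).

Step 1: Find the degree of each vertex:
  deg(1) = 2
  deg(2) = 3
  deg(3) = 3
  deg(4) = 2
  deg(5) = 2

Step 2: Count vertices with odd degree:
  Odd-degree vertices: 2, 3 (2 total)

Step 3: Apply Euler's theorem:
  - Eulerian circuit exists iff graph is connected and all vertices have even degree
  - Eulerian path exists iff graph is connected and has 0 or 2 odd-degree vertices

Graph is connected with exactly 2 odd-degree vertices (2, 3).
Eulerian path exists (starting and ending at the odd-degree vertices), but no Eulerian circuit.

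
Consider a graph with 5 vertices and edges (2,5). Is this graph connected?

Step 1: Build adjacency list from edges:
  1: (none)
  2: 5
  3: (none)
  4: (none)
  5: 2

Step 2: Run BFS/DFS from vertex 1:
  Visited: {1}
  Reached 1 of 5 vertices

Step 3: Only 1 of 5 vertices reached. Graph is disconnected.
Connected components: {1}, {2, 5}, {3}, {4}
Answer: No, the graph is not connected (4 components).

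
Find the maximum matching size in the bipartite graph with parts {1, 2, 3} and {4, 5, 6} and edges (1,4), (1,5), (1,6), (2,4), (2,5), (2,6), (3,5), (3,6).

Step 1: List the neighbors of each left vertex:
  1: 4, 5, 6
  2: 4, 5, 6
  3: 5, 6

Step 2: Greedily match left vertices, then look for augmenting paths:
  Match 1 -- 4
  Match 2 -- 5
  Match 3 -- 6
  No augmenting path remains.

Step 3: Verify this is maximum:
  Matching size 3 = min(|L|, |R|) = min(3, 3), which is an upper bound, so this matching is maximum.

Maximum matching: {(1,4), (2,5), (3,6)}
Size: 3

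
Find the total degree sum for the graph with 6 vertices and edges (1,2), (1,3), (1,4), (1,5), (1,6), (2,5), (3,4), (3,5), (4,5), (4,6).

Step 1: Count edges incident to each vertex:
  deg(1) = 5 (neighbors: 2, 3, 4, 5, 6)
  deg(2) = 2 (neighbors: 1, 5)
  deg(3) = 3 (neighbors: 1, 4, 5)
  deg(4) = 4 (neighbors: 1, 3, 5, 6)
  deg(5) = 4 (neighbors: 1, 2, 3, 4)
  deg(6) = 2 (neighbors: 1, 4)

Step 2: Sum all degrees:
  5 + 2 + 3 + 4 + 4 + 2 = 20

Verification: sum of degrees = 2 * |E| = 2 * 10 = 20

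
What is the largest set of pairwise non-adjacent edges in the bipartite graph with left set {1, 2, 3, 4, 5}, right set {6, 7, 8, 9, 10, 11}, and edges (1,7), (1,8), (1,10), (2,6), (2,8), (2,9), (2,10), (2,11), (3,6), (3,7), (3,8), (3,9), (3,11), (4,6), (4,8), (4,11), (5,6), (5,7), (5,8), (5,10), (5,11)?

Step 1: List the neighbors of each left vertex:
  1: 7, 8, 10
  2: 6, 8, 9, 10, 11
  3: 6, 7, 8, 9, 11
  4: 6, 8, 11
  5: 6, 7, 8, 10, 11

Step 2: Greedily match left vertices, then look for augmenting paths:
  Match 1 -- 7
  Match 2 -- 6
  Match 3 -- 8
  Match 4 -- 11
  Match 5 -- 10
  No augmenting path remains.

Step 3: Verify this is maximum:
  Matching size 5 = min(|L|, |R|) = min(5, 6), which is an upper bound, so this matching is maximum.

Maximum matching: {(1,7), (2,6), (3,8), (4,11), (5,10)}
Size: 5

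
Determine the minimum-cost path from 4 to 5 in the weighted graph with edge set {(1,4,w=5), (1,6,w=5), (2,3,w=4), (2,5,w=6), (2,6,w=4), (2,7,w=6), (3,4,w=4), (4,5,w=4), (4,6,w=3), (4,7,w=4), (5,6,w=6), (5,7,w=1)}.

Step 1: Build adjacency list with weights:
  1: 4(w=5), 6(w=5)
  2: 3(w=4), 5(w=6), 6(w=4), 7(w=6)
  3: 2(w=4), 4(w=4)
  4: 1(w=5), 3(w=4), 5(w=4), 6(w=3), 7(w=4)
  5: 2(w=6), 4(w=4), 6(w=6), 7(w=1)
  6: 1(w=5), 2(w=4), 4(w=3), 5(w=6)
  7: 2(w=6), 4(w=4), 5(w=1)

Step 2: Apply Dijkstra's algorithm from vertex 4:
  Visit vertex 4 (distance=0)
    Update dist[1] = 5
    Update dist[3] = 4
    Update dist[5] = 4
    Update dist[6] = 3
    Update dist[7] = 4
  Visit vertex 6 (distance=3)
    Update dist[2] = 7
  Visit vertex 3 (distance=4)
  Visit vertex 5 (distance=4)

Step 3: Shortest path: 4 -> 5
Total weight: 4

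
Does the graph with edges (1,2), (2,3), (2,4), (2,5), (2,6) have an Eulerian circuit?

Step 1: Find the degree of each vertex:
  deg(1) = 1
  deg(2) = 5
  deg(3) = 1
  deg(4) = 1
  deg(5) = 1
  deg(6) = 1

Step 2: Count vertices with odd degree:
  Odd-degree vertices: 1, 2, 3, 4, 5, 6 (6 total)

Step 3: Apply Euler's theorem:
  - Eulerian circuit exists iff graph is connected and all vertices have even degree
  - Eulerian path exists iff graph is connected and has 0 or 2 odd-degree vertices

Graph has 6 odd-degree vertices (need 0 or 2).
Neither Eulerian path nor Eulerian circuit exists.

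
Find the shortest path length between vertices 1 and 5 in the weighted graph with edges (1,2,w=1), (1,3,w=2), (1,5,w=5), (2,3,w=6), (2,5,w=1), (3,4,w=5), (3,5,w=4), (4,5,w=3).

Step 1: Build adjacency list with weights:
  1: 2(w=1), 3(w=2), 5(w=5)
  2: 1(w=1), 3(w=6), 5(w=1)
  3: 1(w=2), 2(w=6), 4(w=5), 5(w=4)
  4: 3(w=5), 5(w=3)
  5: 1(w=5), 2(w=1), 3(w=4), 4(w=3)

Step 2: Apply Dijkstra's algorithm from vertex 1:
  Visit vertex 1 (distance=0)
    Update dist[2] = 1
    Update dist[3] = 2
    Update dist[5] = 5
  Visit vertex 2 (distance=1)
    Update dist[5] = 2
  Visit vertex 3 (distance=2)
    Update dist[4] = 7
  Visit vertex 5 (distance=2)
    Update dist[4] = 5

Step 3: Shortest path: 1 -> 2 -> 5
Total weight: 1 + 1 = 2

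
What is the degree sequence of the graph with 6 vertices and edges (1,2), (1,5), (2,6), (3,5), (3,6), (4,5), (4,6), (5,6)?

Step 1: Count edges incident to each vertex:
  deg(1) = 2 (neighbors: 2, 5)
  deg(2) = 2 (neighbors: 1, 6)
  deg(3) = 2 (neighbors: 5, 6)
  deg(4) = 2 (neighbors: 5, 6)
  deg(5) = 4 (neighbors: 1, 3, 4, 6)
  deg(6) = 4 (neighbors: 2, 3, 4, 5)

Step 2: Sort degrees in non-increasing order:
  Degrees: [2, 2, 2, 2, 4, 4] -> sorted: [4, 4, 2, 2, 2, 2]

Degree sequence: [4, 4, 2, 2, 2, 2]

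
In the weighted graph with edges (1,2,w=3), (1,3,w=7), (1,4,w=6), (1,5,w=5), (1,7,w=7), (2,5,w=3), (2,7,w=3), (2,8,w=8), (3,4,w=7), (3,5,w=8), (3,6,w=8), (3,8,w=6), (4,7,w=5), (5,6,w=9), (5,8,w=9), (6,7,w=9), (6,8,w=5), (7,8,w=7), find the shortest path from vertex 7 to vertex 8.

Step 1: Build adjacency list with weights:
  1: 2(w=3), 3(w=7), 4(w=6), 5(w=5), 7(w=7)
  2: 1(w=3), 5(w=3), 7(w=3), 8(w=8)
  3: 1(w=7), 4(w=7), 5(w=8), 6(w=8), 8(w=6)
  4: 1(w=6), 3(w=7), 7(w=5)
  5: 1(w=5), 2(w=3), 3(w=8), 6(w=9), 8(w=9)
  6: 3(w=8), 5(w=9), 7(w=9), 8(w=5)
  7: 1(w=7), 2(w=3), 4(w=5), 6(w=9), 8(w=7)
  8: 2(w=8), 3(w=6), 5(w=9), 6(w=5), 7(w=7)

Step 2: Apply Dijkstra's algorithm from vertex 7:
  Visit vertex 7 (distance=0)
    Update dist[1] = 7
    Update dist[2] = 3
    Update dist[4] = 5
    Update dist[6] = 9
    Update dist[8] = 7
  Visit vertex 2 (distance=3)
    Update dist[1] = 6
    Update dist[5] = 6
  Visit vertex 4 (distance=5)
    Update dist[3] = 12
  Visit vertex 1 (distance=6)
  Visit vertex 5 (distance=6)
  Visit vertex 8 (distance=7)

Step 3: Shortest path: 7 -> 8
Total weight: 7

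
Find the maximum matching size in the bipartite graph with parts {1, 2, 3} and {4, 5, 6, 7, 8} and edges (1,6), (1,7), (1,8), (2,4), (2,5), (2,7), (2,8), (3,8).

Step 1: List the neighbors of each left vertex:
  1: 6, 7, 8
  2: 4, 5, 7, 8
  3: 8

Step 2: Greedily match left vertices, then look for augmenting paths:
  Match 1 -- 6
  Match 2 -- 4
  Match 3 -- 8
  No augmenting path remains.

Step 3: Verify this is maximum:
  Matching size 3 = min(|L|, |R|) = min(3, 5), which is an upper bound, so this matching is maximum.

Maximum matching: {(1,6), (2,4), (3,8)}
Size: 3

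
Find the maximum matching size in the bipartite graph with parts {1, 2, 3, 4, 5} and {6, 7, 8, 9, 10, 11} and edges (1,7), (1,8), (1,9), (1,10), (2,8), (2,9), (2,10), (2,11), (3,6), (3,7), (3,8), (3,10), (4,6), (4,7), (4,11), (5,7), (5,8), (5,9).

Step 1: List the neighbors of each left vertex:
  1: 7, 8, 9, 10
  2: 8, 9, 10, 11
  3: 6, 7, 8, 10
  4: 6, 7, 11
  5: 7, 8, 9

Step 2: Greedily match left vertices, then look for augmenting paths:
  Match 1 -- 7
  Match 2 -- 8
  Match 3 -- 6
  Match 4 -- 11
  Match 5 -- 9
  No augmenting path remains.

Step 3: Verify this is maximum:
  Matching size 5 = min(|L|, |R|) = min(5, 6), which is an upper bound, so this matching is maximum.

Maximum matching: {(1,7), (2,8), (3,6), (4,11), (5,9)}
Size: 5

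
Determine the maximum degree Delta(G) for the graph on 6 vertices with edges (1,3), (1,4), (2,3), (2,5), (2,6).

Step 1: Count edges incident to each vertex:
  deg(1) = 2 (neighbors: 3, 4)
  deg(2) = 3 (neighbors: 3, 5, 6)
  deg(3) = 2 (neighbors: 1, 2)
  deg(4) = 1 (neighbors: 1)
  deg(5) = 1 (neighbors: 2)
  deg(6) = 1 (neighbors: 2)

Step 2: Find maximum:
  max(2, 3, 2, 1, 1, 1) = 3 (vertex 2)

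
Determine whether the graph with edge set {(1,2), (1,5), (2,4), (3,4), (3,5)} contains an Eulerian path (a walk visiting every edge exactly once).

Step 1: Find the degree of each vertex:
  deg(1) = 2
  deg(2) = 2
  deg(3) = 2
  deg(4) = 2
  deg(5) = 2

Step 2: Count vertices with odd degree:
  All vertices have even degree (0 odd-degree vertices)

Step 3: Apply Euler's theorem:
  - Eulerian circuit exists iff graph is connected and all vertices have even degree
  - Eulerian path exists iff graph is connected and has 0 or 2 odd-degree vertices

Graph is connected with 0 odd-degree vertices.
Both Eulerian circuit and Eulerian path exist.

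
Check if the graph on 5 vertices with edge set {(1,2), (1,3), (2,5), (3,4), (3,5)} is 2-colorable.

Step 1: Attempt 2-coloring using BFS:
  Start at vertex 1, assign color 0
  Color vertex 2 with color 1 (neighbor of 1)
  Color vertex 3 with color 1 (neighbor of 1)
  Color vertex 5 with color 0 (neighbor of 2)
  Color vertex 4 with color 0 (neighbor of 3)

Step 2: 2-coloring succeeded. No conflicts found.
  Set A (color 0): {1, 4, 5}
  Set B (color 1): {2, 3}

The graph is bipartite with partition {1, 4, 5}, {2, 3}.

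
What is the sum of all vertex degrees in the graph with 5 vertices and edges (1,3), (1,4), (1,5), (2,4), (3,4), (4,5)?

Step 1: Count edges incident to each vertex:
  deg(1) = 3 (neighbors: 3, 4, 5)
  deg(2) = 1 (neighbors: 4)
  deg(3) = 2 (neighbors: 1, 4)
  deg(4) = 4 (neighbors: 1, 2, 3, 5)
  deg(5) = 2 (neighbors: 1, 4)

Step 2: Sum all degrees:
  3 + 1 + 2 + 4 + 2 = 12

Verification: sum of degrees = 2 * |E| = 2 * 6 = 12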